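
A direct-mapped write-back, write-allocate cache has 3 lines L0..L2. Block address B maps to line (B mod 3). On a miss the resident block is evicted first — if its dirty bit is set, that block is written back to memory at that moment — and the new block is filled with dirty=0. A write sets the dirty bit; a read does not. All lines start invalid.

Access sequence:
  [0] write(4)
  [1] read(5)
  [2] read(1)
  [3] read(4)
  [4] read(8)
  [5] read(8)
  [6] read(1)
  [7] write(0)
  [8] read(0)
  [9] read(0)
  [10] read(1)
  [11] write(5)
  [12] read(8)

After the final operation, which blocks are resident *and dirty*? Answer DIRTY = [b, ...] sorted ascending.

  0 | W B4 → L1 miss [D]
  1 | R B5 → L2 miss [-]
  2 | R B1 → L1 miss wb→B4 [-]
  3 | R B4 → L1 miss [-]
  4 | R B8 → L2 miss [-]
  5 | R B8 → L2 hit [-]
  6 | R B1 → L1 miss [-]
  7 | W B0 → L0 miss [D]
  8 | R B0 → L0 hit [D]
  9 | R B0 → L0 hit [D]
  10 | R B1 → L1 hit [-]
  11 | W B5 → L2 miss [D]
  12 | R B8 → L2 miss wb→B5 [-]

DIRTY = [0]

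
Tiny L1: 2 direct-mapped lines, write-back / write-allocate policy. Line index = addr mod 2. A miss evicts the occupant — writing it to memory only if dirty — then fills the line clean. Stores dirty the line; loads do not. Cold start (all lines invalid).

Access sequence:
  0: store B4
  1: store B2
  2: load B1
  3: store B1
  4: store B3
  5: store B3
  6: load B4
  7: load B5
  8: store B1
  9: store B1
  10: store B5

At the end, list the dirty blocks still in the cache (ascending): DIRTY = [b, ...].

DIRTY = [5]

  0 | W B4 → L0 miss [D]
  1 | W B2 → L0 miss wb→B4 [D]
  2 | R B1 → L1 miss [-]
  3 | W B1 → L1 hit [D]
  4 | W B3 → L1 miss wb→B1 [D]
  5 | W B3 → L1 hit [D]
  6 | R B4 → L0 miss wb→B2 [-]
  7 | R B5 → L1 miss wb→B3 [-]
  8 | W B1 → L1 miss [D]
  9 | W B1 → L1 hit [D]
  10 | W B5 → L1 miss wb→B1 [D]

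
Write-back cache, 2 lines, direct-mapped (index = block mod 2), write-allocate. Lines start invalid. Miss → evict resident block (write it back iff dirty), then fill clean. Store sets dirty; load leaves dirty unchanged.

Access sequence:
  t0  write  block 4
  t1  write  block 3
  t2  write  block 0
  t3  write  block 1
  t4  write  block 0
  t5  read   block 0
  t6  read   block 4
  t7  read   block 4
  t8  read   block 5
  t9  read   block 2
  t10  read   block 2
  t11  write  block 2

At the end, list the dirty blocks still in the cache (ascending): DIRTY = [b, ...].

DIRTY = [2]

0: W B4 -> L0 miss  d=D]
1: W B3 -> L1 miss  d=D]
2: W B0 -> L0 miss wb->B4  d=D]
3: W B1 -> L1 miss wb->B3  d=D]
4: W B0 -> L0 hit  d=D]
5: R B0 -> L0 hit  d=D]
6: R B4 -> L0 miss wb->B0  d=-]
7: R B4 -> L0 hit  d=-]
8: R B5 -> L1 miss wb->B1  d=-]
9: R B2 -> L0 miss  d=-]
10: R B2 -> L0 hit  d=-]
11: W B2 -> L0 hit  d=D]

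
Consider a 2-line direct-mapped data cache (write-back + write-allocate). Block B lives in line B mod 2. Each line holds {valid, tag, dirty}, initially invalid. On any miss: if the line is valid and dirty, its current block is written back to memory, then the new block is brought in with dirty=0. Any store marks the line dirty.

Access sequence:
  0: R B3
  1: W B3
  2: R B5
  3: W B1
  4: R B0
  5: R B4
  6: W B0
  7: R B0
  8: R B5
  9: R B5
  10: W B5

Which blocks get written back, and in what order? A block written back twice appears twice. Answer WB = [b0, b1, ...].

WB = [3, 1]

0: R B3 -> L1 miss  d=-]
1: W B3 -> L1 hit  d=D]
2: R B5 -> L1 miss wb->B3  d=-]
3: W B1 -> L1 miss  d=D]
4: R B0 -> L0 miss  d=-]
5: R B4 -> L0 miss  d=-]
6: W B0 -> L0 miss  d=D]
7: R B0 -> L0 hit  d=D]
8: R B5 -> L1 miss wb->B1  d=-]
9: R B5 -> L1 hit  d=-]
10: W B5 -> L1 hit  d=D]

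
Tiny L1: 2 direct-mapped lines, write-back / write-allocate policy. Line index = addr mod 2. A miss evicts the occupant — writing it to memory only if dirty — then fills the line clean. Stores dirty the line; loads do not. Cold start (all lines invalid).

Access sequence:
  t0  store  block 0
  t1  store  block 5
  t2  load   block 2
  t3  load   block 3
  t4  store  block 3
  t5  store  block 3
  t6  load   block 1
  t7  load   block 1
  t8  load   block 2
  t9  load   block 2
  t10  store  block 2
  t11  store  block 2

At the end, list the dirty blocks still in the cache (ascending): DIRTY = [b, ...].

0: W B0 -> L0 miss  d=D]
1: W B5 -> L1 miss  d=D]
2: R B2 -> L0 miss wb->B0  d=-]
3: R B3 -> L1 miss wb->B5  d=-]
4: W B3 -> L1 hit  d=D]
5: W B3 -> L1 hit  d=D]
6: R B1 -> L1 miss wb->B3  d=-]
7: R B1 -> L1 hit  d=-]
8: R B2 -> L0 hit  d=-]
9: R B2 -> L0 hit  d=-]
10: W B2 -> L0 hit  d=D]
11: W B2 -> L0 hit  d=D]

DIRTY = [2]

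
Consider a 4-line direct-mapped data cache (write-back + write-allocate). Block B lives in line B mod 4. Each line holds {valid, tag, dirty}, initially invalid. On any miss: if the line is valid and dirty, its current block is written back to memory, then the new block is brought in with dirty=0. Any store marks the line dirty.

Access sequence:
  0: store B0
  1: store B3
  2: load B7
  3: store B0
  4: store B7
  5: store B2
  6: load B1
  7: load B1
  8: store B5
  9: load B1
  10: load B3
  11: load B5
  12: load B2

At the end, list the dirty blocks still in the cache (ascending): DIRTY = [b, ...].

DIRTY = [0, 2]

  0 | W B0 → L0 miss [D]
  1 | W B3 → L3 miss [D]
  2 | R B7 → L3 miss wb→B3 [-]
  3 | W B0 → L0 hit [D]
  4 | W B7 → L3 hit [D]
  5 | W B2 → L2 miss [D]
  6 | R B1 → L1 miss [-]
  7 | R B1 → L1 hit [-]
  8 | W B5 → L1 miss [D]
  9 | R B1 → L1 miss wb→B5 [-]
  10 | R B3 → L3 miss wb→B7 [-]
  11 | R B5 → L1 miss [-]
  12 | R B2 → L2 hit [D]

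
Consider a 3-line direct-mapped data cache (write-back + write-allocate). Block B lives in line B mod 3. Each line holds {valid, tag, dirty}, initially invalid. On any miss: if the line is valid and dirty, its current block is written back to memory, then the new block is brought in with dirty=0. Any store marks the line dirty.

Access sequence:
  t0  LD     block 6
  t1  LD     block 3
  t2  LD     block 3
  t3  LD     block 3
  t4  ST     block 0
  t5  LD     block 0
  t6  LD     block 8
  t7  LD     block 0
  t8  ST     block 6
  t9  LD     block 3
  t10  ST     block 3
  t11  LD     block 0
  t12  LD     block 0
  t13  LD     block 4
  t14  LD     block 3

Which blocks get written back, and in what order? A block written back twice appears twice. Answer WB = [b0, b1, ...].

0: R B6 -> L0 miss  d=-]
1: R B3 -> L0 miss  d=-]
2: R B3 -> L0 hit  d=-]
3: R B3 -> L0 hit  d=-]
4: W B0 -> L0 miss  d=D]
5: R B0 -> L0 hit  d=D]
6: R B8 -> L2 miss  d=-]
7: R B0 -> L0 hit  d=D]
8: W B6 -> L0 miss wb->B0  d=D]
9: R B3 -> L0 miss wb->B6  d=-]
10: W B3 -> L0 hit  d=D]
11: R B0 -> L0 miss wb->B3  d=-]
12: R B0 -> L0 hit  d=-]
13: R B4 -> L1 miss  d=-]
14: R B3 -> L0 miss  d=-]

WB = [0, 6, 3]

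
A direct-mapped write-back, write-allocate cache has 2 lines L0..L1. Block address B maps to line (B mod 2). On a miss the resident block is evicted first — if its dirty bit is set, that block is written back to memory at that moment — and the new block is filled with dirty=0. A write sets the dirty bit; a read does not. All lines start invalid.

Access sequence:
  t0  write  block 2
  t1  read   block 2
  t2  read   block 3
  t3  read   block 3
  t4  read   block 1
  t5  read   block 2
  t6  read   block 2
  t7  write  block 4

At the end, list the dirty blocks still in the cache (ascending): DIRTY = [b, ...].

DIRTY = [4]

  0 | W B2 → L0 miss [D]
  1 | R B2 → L0 hit [D]
  2 | R B3 → L1 miss [-]
  3 | R B3 → L1 hit [-]
  4 | R B1 → L1 miss [-]
  5 | R B2 → L0 hit [D]
  6 | R B2 → L0 hit [D]
  7 | W B4 → L0 miss wb→B2 [D]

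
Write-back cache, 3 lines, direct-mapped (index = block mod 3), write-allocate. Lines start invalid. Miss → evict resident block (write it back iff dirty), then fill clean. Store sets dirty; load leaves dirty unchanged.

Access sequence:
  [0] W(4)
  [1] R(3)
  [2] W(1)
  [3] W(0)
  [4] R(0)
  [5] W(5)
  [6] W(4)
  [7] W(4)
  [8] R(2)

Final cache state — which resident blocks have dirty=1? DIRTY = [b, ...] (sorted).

0: W B4 → L1 miss [D]
1: R B3 → L0 miss [-]
2: W B1 → L1 miss wb→B4 [D]
3: W B0 → L0 miss [D]
4: R B0 → L0 hit [D]
5: W B5 → L2 miss [D]
6: W B4 → L1 miss wb→B1 [D]
7: W B4 → L1 hit [D]
8: R B2 → L2 miss wb→B5 [-]

DIRTY = [0, 4]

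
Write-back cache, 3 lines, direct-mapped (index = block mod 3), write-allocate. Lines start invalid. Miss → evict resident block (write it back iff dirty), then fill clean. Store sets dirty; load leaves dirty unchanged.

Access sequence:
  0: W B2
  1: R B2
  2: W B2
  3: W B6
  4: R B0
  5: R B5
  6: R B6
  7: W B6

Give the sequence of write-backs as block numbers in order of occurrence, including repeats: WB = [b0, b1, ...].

WB = [6, 2]

0: W B2 → L2 miss [D]
1: R B2 → L2 hit [D]
2: W B2 → L2 hit [D]
3: W B6 → L0 miss [D]
4: R B0 → L0 miss wb→B6 [-]
5: R B5 → L2 miss wb→B2 [-]
6: R B6 → L0 miss [-]
7: W B6 → L0 hit [D]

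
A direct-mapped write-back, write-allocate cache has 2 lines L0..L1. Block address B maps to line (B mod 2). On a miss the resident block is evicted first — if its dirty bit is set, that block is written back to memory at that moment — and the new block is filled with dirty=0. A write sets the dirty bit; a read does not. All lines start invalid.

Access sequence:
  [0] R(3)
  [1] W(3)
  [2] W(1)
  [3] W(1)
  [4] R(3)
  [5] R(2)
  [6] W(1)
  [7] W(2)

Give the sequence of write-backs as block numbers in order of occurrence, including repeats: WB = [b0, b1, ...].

0: R B3 -> L1 miss  d=-]
1: W B3 -> L1 hit  d=D]
2: W B1 -> L1 miss wb->B3  d=D]
3: W B1 -> L1 hit  d=D]
4: R B3 -> L1 miss wb->B1  d=-]
5: R B2 -> L0 miss  d=-]
6: W B1 -> L1 miss  d=D]
7: W B2 -> L0 hit  d=D]

WB = [3, 1]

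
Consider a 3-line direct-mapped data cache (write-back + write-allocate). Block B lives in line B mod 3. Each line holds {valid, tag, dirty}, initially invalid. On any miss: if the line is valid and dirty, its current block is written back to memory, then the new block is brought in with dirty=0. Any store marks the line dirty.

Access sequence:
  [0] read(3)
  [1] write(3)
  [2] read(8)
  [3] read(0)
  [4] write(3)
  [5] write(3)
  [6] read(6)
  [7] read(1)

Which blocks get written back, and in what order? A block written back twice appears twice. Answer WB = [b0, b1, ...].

  0 | R B3 → L0 miss [-]
  1 | W B3 → L0 hit [D]
  2 | R B8 → L2 miss [-]
  3 | R B0 → L0 miss wb→B3 [-]
  4 | W B3 → L0 miss [D]
  5 | W B3 → L0 hit [D]
  6 | R B6 → L0 miss wb→B3 [-]
  7 | R B1 → L1 miss [-]

WB = [3, 3]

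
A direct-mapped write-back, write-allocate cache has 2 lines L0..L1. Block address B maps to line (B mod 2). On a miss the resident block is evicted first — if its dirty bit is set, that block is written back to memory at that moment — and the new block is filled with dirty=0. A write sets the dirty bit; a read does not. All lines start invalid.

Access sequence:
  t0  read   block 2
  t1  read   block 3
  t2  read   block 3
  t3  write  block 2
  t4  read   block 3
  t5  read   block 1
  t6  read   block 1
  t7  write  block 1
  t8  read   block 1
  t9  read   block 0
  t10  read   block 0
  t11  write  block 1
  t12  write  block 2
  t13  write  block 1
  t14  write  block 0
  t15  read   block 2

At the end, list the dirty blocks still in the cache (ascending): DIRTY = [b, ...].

DIRTY = [1]

0: R B2 → L0 miss [-]
1: R B3 → L1 miss [-]
2: R B3 → L1 hit [-]
3: W B2 → L0 hit [D]
4: R B3 → L1 hit [-]
5: R B1 → L1 miss [-]
6: R B1 → L1 hit [-]
7: W B1 → L1 hit [D]
8: R B1 → L1 hit [D]
9: R B0 → L0 miss wb→B2 [-]
10: R B0 → L0 hit [-]
11: W B1 → L1 hit [D]
12: W B2 → L0 miss [D]
13: W B1 → L1 hit [D]
14: W B0 → L0 miss wb→B2 [D]
15: R B2 → L0 miss wb→B0 [-]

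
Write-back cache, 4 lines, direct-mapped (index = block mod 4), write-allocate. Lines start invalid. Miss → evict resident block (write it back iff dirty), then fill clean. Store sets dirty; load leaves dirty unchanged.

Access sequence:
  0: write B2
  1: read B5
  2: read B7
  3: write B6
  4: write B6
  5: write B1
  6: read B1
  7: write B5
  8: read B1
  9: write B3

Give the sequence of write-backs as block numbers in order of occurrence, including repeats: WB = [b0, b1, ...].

  0 | W B2 → L2 miss [D]
  1 | R B5 → L1 miss [-]
  2 | R B7 → L3 miss [-]
  3 | W B6 → L2 miss wb→B2 [D]
  4 | W B6 → L2 hit [D]
  5 | W B1 → L1 miss [D]
  6 | R B1 → L1 hit [D]
  7 | W B5 → L1 miss wb→B1 [D]
  8 | R B1 → L1 miss wb→B5 [-]
  9 | W B3 → L3 miss [D]

WB = [2, 1, 5]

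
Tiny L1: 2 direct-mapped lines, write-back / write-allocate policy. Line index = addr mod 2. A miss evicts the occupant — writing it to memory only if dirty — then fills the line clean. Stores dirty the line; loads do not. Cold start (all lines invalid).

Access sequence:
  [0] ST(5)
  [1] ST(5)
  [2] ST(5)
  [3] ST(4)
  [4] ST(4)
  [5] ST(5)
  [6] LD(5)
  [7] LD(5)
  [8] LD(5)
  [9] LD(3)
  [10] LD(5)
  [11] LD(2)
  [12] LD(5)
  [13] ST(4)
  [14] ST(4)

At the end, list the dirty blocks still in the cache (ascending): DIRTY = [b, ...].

0: W B5 -> L1 miss  d=D]
1: W B5 -> L1 hit  d=D]
2: W B5 -> L1 hit  d=D]
3: W B4 -> L0 miss  d=D]
4: W B4 -> L0 hit  d=D]
5: W B5 -> L1 hit  d=D]
6: R B5 -> L1 hit  d=D]
7: R B5 -> L1 hit  d=D]
8: R B5 -> L1 hit  d=D]
9: R B3 -> L1 miss wb->B5  d=-]
10: R B5 -> L1 miss  d=-]
11: R B2 -> L0 miss wb->B4  d=-]
12: R B5 -> L1 hit  d=-]
13: W B4 -> L0 miss  d=D]
14: W B4 -> L0 hit  d=D]

DIRTY = [4]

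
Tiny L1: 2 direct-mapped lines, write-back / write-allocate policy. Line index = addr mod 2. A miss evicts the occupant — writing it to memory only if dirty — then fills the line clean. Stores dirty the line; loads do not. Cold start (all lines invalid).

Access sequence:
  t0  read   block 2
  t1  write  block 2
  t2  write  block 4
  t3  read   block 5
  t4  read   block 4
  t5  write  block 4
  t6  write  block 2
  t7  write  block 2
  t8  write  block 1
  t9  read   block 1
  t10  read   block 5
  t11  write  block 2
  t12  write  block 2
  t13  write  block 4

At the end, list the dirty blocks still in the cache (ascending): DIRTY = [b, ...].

0: R B2 → L0 miss [-]
1: W B2 → L0 hit [D]
2: W B4 → L0 miss wb→B2 [D]
3: R B5 → L1 miss [-]
4: R B4 → L0 hit [D]
5: W B4 → L0 hit [D]
6: W B2 → L0 miss wb→B4 [D]
7: W B2 → L0 hit [D]
8: W B1 → L1 miss [D]
9: R B1 → L1 hit [D]
10: R B5 → L1 miss wb→B1 [-]
11: W B2 → L0 hit [D]
12: W B2 → L0 hit [D]
13: W B4 → L0 miss wb→B2 [D]

DIRTY = [4]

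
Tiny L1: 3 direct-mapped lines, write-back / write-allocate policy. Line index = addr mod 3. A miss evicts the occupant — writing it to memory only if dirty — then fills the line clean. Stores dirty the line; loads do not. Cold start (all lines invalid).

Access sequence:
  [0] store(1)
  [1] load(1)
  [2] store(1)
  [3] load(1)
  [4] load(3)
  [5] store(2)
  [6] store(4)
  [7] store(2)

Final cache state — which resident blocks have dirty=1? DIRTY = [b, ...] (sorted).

DIRTY = [2, 4]

0: W B1 → L1 miss [D]
1: R B1 → L1 hit [D]
2: W B1 → L1 hit [D]
3: R B1 → L1 hit [D]
4: R B3 → L0 miss [-]
5: W B2 → L2 miss [D]
6: W B4 → L1 miss wb→B1 [D]
7: W B2 → L2 hit [D]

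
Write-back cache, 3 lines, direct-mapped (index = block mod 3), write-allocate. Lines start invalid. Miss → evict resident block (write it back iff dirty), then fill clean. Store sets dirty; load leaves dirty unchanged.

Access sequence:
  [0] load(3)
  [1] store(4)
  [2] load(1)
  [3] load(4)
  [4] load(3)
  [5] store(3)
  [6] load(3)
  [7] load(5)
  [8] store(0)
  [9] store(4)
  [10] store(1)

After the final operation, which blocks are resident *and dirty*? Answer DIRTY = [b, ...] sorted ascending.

DIRTY = [0, 1]

0: R B3 -> L0 miss  d=-]
1: W B4 -> L1 miss  d=D]
2: R B1 -> L1 miss wb->B4  d=-]
3: R B4 -> L1 miss  d=-]
4: R B3 -> L0 hit  d=-]
5: W B3 -> L0 hit  d=D]
6: R B3 -> L0 hit  d=D]
7: R B5 -> L2 miss  d=-]
8: W B0 -> L0 miss wb->B3  d=D]
9: W B4 -> L1 hit  d=D]
10: W B1 -> L1 miss wb->B4  d=D]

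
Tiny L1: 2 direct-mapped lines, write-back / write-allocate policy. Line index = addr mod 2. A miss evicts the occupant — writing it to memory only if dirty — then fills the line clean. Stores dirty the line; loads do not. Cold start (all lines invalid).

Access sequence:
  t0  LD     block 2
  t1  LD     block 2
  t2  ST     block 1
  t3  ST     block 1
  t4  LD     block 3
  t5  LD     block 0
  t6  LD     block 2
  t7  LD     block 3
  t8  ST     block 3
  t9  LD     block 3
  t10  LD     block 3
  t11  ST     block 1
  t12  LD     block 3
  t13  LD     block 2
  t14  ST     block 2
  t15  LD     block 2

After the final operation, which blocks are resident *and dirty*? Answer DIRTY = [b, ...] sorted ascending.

0: R B2 -> L0 miss  d=-]
1: R B2 -> L0 hit  d=-]
2: W B1 -> L1 miss  d=D]
3: W B1 -> L1 hit  d=D]
4: R B3 -> L1 miss wb->B1  d=-]
5: R B0 -> L0 miss  d=-]
6: R B2 -> L0 miss  d=-]
7: R B3 -> L1 hit  d=-]
8: W B3 -> L1 hit  d=D]
9: R B3 -> L1 hit  d=D]
10: R B3 -> L1 hit  d=D]
11: W B1 -> L1 miss wb->B3  d=D]
12: R B3 -> L1 miss wb->B1  d=-]
13: R B2 -> L0 hit  d=-]
14: W B2 -> L0 hit  d=D]
15: R B2 -> L0 hit  d=D]

DIRTY = [2]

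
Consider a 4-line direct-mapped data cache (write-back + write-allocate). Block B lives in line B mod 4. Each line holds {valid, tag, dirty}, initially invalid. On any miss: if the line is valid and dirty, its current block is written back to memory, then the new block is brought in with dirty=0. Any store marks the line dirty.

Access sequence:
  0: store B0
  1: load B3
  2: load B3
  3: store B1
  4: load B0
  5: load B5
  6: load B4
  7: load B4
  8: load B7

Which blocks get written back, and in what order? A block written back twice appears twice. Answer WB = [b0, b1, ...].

  0 | W B0 → L0 miss [D]
  1 | R B3 → L3 miss [-]
  2 | R B3 → L3 hit [-]
  3 | W B1 → L1 miss [D]
  4 | R B0 → L0 hit [D]
  5 | R B5 → L1 miss wb→B1 [-]
  6 | R B4 → L0 miss wb→B0 [-]
  7 | R B4 → L0 hit [-]
  8 | R B7 → L3 miss [-]

WB = [1, 0]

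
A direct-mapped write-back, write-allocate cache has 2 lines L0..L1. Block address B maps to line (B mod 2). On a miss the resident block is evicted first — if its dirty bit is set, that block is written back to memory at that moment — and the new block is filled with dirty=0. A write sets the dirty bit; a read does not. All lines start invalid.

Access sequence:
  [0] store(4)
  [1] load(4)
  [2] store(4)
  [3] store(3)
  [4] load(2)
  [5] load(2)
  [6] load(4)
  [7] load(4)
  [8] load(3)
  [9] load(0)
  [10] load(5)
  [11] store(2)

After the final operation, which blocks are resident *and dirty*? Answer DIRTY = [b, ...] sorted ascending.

DIRTY = [2]

0: W B4 -> L0 miss  d=D]
1: R B4 -> L0 hit  d=D]
2: W B4 -> L0 hit  d=D]
3: W B3 -> L1 miss  d=D]
4: R B2 -> L0 miss wb->B4  d=-]
5: R B2 -> L0 hit  d=-]
6: R B4 -> L0 miss  d=-]
7: R B4 -> L0 hit  d=-]
8: R B3 -> L1 hit  d=D]
9: R B0 -> L0 miss  d=-]
10: R B5 -> L1 miss wb->B3  d=-]
11: W B2 -> L0 miss  d=D]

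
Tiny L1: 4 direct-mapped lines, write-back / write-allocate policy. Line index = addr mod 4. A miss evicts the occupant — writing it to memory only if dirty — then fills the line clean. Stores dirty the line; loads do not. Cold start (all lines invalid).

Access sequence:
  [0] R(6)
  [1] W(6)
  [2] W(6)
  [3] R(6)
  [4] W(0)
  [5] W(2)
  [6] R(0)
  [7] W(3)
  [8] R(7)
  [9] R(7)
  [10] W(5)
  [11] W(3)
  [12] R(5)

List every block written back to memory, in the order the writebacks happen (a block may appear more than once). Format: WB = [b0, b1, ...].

WB = [6, 3]

0: R B6 -> L2 miss  d=-]
1: W B6 -> L2 hit  d=D]
2: W B6 -> L2 hit  d=D]
3: R B6 -> L2 hit  d=D]
4: W B0 -> L0 miss  d=D]
5: W B2 -> L2 miss wb->B6  d=D]
6: R B0 -> L0 hit  d=D]
7: W B3 -> L3 miss  d=D]
8: R B7 -> L3 miss wb->B3  d=-]
9: R B7 -> L3 hit  d=-]
10: W B5 -> L1 miss  d=D]
11: W B3 -> L3 miss  d=D]
12: R B5 -> L1 hit  d=D]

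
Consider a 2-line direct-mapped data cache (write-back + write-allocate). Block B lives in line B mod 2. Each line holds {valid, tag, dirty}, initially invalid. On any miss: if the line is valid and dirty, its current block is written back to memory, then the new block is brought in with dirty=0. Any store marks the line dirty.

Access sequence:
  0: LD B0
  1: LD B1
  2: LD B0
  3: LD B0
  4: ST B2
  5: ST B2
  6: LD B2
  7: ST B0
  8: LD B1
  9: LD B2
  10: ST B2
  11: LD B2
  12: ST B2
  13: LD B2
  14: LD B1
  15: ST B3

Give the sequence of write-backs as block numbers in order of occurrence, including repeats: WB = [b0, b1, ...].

0: R B0 -> L0 miss  d=-]
1: R B1 -> L1 miss  d=-]
2: R B0 -> L0 hit  d=-]
3: R B0 -> L0 hit  d=-]
4: W B2 -> L0 miss  d=D]
5: W B2 -> L0 hit  d=D]
6: R B2 -> L0 hit  d=D]
7: W B0 -> L0 miss wb->B2  d=D]
8: R B1 -> L1 hit  d=-]
9: R B2 -> L0 miss wb->B0  d=-]
10: W B2 -> L0 hit  d=D]
11: R B2 -> L0 hit  d=D]
12: W B2 -> L0 hit  d=D]
13: R B2 -> L0 hit  d=D]
14: R B1 -> L1 hit  d=-]
15: W B3 -> L1 miss  d=D]

WB = [2, 0]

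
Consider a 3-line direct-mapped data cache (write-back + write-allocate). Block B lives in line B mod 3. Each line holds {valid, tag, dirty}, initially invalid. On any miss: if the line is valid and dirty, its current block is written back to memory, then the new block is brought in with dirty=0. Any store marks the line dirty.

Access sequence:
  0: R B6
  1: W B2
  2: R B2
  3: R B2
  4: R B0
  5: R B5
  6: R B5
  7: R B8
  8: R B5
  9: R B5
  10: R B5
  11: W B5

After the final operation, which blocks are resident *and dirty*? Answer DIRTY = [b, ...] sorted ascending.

0: R B6 → L0 miss [-]
1: W B2 → L2 miss [D]
2: R B2 → L2 hit [D]
3: R B2 → L2 hit [D]
4: R B0 → L0 miss [-]
5: R B5 → L2 miss wb→B2 [-]
6: R B5 → L2 hit [-]
7: R B8 → L2 miss [-]
8: R B5 → L2 miss [-]
9: R B5 → L2 hit [-]
10: R B5 → L2 hit [-]
11: W B5 → L2 hit [D]

DIRTY = [5]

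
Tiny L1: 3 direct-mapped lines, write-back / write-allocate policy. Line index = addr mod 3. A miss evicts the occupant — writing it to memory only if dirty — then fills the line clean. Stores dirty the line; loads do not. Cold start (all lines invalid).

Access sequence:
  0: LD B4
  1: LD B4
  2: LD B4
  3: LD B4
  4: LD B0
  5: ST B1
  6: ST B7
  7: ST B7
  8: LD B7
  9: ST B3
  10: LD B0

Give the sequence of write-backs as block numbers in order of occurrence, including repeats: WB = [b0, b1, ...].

0: R B4 -> L1 miss  d=-]
1: R B4 -> L1 hit  d=-]
2: R B4 -> L1 hit  d=-]
3: R B4 -> L1 hit  d=-]
4: R B0 -> L0 miss  d=-]
5: W B1 -> L1 miss  d=D]
6: W B7 -> L1 miss wb->B1  d=D]
7: W B7 -> L1 hit  d=D]
8: R B7 -> L1 hit  d=D]
9: W B3 -> L0 miss  d=D]
10: R B0 -> L0 miss wb->B3  d=-]

WB = [1, 3]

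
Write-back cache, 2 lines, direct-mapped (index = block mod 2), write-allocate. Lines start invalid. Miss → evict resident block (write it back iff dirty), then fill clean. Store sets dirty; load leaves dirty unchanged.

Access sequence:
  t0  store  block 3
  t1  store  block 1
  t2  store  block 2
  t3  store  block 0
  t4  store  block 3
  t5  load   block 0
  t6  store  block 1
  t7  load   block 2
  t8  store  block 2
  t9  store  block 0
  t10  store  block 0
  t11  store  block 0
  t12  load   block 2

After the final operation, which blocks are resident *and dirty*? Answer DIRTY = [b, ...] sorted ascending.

0: W B3 -> L1 miss  d=D]
1: W B1 -> L1 miss wb->B3  d=D]
2: W B2 -> L0 miss  d=D]
3: W B0 -> L0 miss wb->B2  d=D]
4: W B3 -> L1 miss wb->B1  d=D]
5: R B0 -> L0 hit  d=D]
6: W B1 -> L1 miss wb->B3  d=D]
7: R B2 -> L0 miss wb->B0  d=-]
8: W B2 -> L0 hit  d=D]
9: W B0 -> L0 miss wb->B2  d=D]
10: W B0 -> L0 hit  d=D]
11: W B0 -> L0 hit  d=D]
12: R B2 -> L0 miss wb->B0  d=-]

DIRTY = [1]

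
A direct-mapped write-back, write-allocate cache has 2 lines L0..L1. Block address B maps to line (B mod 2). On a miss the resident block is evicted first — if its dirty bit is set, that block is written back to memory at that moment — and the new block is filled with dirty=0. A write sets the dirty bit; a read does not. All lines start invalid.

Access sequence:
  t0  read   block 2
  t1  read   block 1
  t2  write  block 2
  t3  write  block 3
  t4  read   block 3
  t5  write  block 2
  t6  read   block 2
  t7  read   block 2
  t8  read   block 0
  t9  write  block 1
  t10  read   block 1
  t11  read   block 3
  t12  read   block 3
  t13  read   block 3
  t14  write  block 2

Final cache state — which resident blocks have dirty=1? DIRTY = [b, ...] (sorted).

DIRTY = [2]

0: R B2 -> L0 miss  d=-]
1: R B1 -> L1 miss  d=-]
2: W B2 -> L0 hit  d=D]
3: W B3 -> L1 miss  d=D]
4: R B3 -> L1 hit  d=D]
5: W B2 -> L0 hit  d=D]
6: R B2 -> L0 hit  d=D]
7: R B2 -> L0 hit  d=D]
8: R B0 -> L0 miss wb->B2  d=-]
9: W B1 -> L1 miss wb->B3  d=D]
10: R B1 -> L1 hit  d=D]
11: R B3 -> L1 miss wb->B1  d=-]
12: R B3 -> L1 hit  d=-]
13: R B3 -> L1 hit  d=-]
14: W B2 -> L0 miss  d=D]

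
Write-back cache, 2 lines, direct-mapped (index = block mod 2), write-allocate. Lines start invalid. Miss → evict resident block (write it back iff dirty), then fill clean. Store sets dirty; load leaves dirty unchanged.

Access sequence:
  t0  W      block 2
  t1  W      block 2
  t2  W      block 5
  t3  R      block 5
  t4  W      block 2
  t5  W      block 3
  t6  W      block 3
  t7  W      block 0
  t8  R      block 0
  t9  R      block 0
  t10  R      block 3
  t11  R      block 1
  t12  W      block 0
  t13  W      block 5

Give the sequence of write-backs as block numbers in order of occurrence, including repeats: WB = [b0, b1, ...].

0: W B2 → L0 miss [D]
1: W B2 → L0 hit [D]
2: W B5 → L1 miss [D]
3: R B5 → L1 hit [D]
4: W B2 → L0 hit [D]
5: W B3 → L1 miss wb→B5 [D]
6: W B3 → L1 hit [D]
7: W B0 → L0 miss wb→B2 [D]
8: R B0 → L0 hit [D]
9: R B0 → L0 hit [D]
10: R B3 → L1 hit [D]
11: R B1 → L1 miss wb→B3 [-]
12: W B0 → L0 hit [D]
13: W B5 → L1 miss [D]

WB = [5, 2, 3]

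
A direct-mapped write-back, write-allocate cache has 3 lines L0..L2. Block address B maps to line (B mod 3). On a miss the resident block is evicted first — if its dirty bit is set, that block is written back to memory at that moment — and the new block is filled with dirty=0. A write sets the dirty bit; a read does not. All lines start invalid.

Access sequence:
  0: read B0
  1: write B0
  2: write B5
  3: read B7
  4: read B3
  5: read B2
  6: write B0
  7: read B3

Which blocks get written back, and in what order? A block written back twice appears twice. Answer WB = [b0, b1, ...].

WB = [0, 5, 0]

0: R B0 -> L0 miss  d=-]
1: W B0 -> L0 hit  d=D]
2: W B5 -> L2 miss  d=D]
3: R B7 -> L1 miss  d=-]
4: R B3 -> L0 miss wb->B0  d=-]
5: R B2 -> L2 miss wb->B5  d=-]
6: W B0 -> L0 miss  d=D]
7: R B3 -> L0 miss wb->B0  d=-]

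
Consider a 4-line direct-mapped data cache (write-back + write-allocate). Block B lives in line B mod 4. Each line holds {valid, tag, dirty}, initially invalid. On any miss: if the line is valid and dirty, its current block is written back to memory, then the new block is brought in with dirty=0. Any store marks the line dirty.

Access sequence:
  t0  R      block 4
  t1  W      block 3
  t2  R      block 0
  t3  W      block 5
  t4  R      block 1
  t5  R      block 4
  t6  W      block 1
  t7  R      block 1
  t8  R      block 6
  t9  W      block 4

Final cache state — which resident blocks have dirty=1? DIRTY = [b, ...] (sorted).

0: R B4 → L0 miss [-]
1: W B3 → L3 miss [D]
2: R B0 → L0 miss [-]
3: W B5 → L1 miss [D]
4: R B1 → L1 miss wb→B5 [-]
5: R B4 → L0 miss [-]
6: W B1 → L1 hit [D]
7: R B1 → L1 hit [D]
8: R B6 → L2 miss [-]
9: W B4 → L0 hit [D]

DIRTY = [1, 3, 4]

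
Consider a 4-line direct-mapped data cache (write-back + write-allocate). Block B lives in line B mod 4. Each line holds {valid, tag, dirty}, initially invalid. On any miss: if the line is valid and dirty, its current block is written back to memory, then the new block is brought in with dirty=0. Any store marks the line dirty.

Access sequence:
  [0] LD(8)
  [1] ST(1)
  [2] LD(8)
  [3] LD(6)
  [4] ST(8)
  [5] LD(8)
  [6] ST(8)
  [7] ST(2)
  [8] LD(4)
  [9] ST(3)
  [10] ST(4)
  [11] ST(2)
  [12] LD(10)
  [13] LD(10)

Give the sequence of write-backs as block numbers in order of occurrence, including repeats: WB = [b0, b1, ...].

WB = [8, 2]

0: R B8 -> L0 miss  d=-]
1: W B1 -> L1 miss  d=D]
2: R B8 -> L0 hit  d=-]
3: R B6 -> L2 miss  d=-]
4: W B8 -> L0 hit  d=D]
5: R B8 -> L0 hit  d=D]
6: W B8 -> L0 hit  d=D]
7: W B2 -> L2 miss  d=D]
8: R B4 -> L0 miss wb->B8  d=-]
9: W B3 -> L3 miss  d=D]
10: W B4 -> L0 hit  d=D]
11: W B2 -> L2 hit  d=D]
12: R B10 -> L2 miss wb->B2  d=-]
13: R B10 -> L2 hit  d=-]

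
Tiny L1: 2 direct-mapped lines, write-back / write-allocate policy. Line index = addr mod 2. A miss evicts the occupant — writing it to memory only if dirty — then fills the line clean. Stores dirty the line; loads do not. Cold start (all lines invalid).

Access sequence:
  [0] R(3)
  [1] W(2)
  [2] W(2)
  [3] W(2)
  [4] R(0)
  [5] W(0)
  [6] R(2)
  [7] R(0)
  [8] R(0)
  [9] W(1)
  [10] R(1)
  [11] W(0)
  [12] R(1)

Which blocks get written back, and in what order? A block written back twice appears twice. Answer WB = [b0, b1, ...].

0: R B3 → L1 miss [-]
1: W B2 → L0 miss [D]
2: W B2 → L0 hit [D]
3: W B2 → L0 hit [D]
4: R B0 → L0 miss wb→B2 [-]
5: W B0 → L0 hit [D]
6: R B2 → L0 miss wb→B0 [-]
7: R B0 → L0 miss [-]
8: R B0 → L0 hit [-]
9: W B1 → L1 miss [D]
10: R B1 → L1 hit [D]
11: W B0 → L0 hit [D]
12: R B1 → L1 hit [D]

WB = [2, 0]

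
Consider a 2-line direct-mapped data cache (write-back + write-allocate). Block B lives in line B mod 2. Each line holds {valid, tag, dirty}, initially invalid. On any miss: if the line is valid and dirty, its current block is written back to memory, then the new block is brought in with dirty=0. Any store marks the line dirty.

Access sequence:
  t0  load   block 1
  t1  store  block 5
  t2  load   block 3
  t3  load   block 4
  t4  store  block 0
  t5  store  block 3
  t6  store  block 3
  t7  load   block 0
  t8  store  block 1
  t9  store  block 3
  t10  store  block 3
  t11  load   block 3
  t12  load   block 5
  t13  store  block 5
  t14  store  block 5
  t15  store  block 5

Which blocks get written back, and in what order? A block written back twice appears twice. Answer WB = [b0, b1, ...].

0: R B1 -> L1 miss  d=-]
1: W B5 -> L1 miss  d=D]
2: R B3 -> L1 miss wb->B5  d=-]
3: R B4 -> L0 miss  d=-]
4: W B0 -> L0 miss  d=D]
5: W B3 -> L1 hit  d=D]
6: W B3 -> L1 hit  d=D]
7: R B0 -> L0 hit  d=D]
8: W B1 -> L1 miss wb->B3  d=D]
9: W B3 -> L1 miss wb->B1  d=D]
10: W B3 -> L1 hit  d=D]
11: R B3 -> L1 hit  d=D]
12: R B5 -> L1 miss wb->B3  d=-]
13: W B5 -> L1 hit  d=D]
14: W B5 -> L1 hit  d=D]
15: W B5 -> L1 hit  d=D]

WB = [5, 3, 1, 3]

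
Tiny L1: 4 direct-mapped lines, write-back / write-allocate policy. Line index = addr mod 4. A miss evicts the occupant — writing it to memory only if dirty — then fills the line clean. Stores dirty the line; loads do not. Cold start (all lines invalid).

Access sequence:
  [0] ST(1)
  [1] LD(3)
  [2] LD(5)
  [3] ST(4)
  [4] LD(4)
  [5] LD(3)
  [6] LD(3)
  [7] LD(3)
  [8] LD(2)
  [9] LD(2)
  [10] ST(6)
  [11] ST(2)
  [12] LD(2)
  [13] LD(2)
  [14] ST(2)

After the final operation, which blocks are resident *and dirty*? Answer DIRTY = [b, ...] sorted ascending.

DIRTY = [2, 4]

0: W B1 -> L1 miss  d=D]
1: R B3 -> L3 miss  d=-]
2: R B5 -> L1 miss wb->B1  d=-]
3: W B4 -> L0 miss  d=D]
4: R B4 -> L0 hit  d=D]
5: R B3 -> L3 hit  d=-]
6: R B3 -> L3 hit  d=-]
7: R B3 -> L3 hit  d=-]
8: R B2 -> L2 miss  d=-]
9: R B2 -> L2 hit  d=-]
10: W B6 -> L2 miss  d=D]
11: W B2 -> L2 miss wb->B6  d=D]
12: R B2 -> L2 hit  d=D]
13: R B2 -> L2 hit  d=D]
14: W B2 -> L2 hit  d=D]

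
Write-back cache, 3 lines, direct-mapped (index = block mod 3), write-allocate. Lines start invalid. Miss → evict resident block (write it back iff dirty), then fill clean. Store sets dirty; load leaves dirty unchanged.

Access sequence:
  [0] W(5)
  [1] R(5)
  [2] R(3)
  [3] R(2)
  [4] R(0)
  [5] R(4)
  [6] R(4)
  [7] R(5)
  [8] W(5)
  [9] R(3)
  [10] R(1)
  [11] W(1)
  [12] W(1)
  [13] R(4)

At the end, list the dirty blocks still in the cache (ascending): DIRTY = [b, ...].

0: W B5 -> L2 miss  d=D]
1: R B5 -> L2 hit  d=D]
2: R B3 -> L0 miss  d=-]
3: R B2 -> L2 miss wb->B5  d=-]
4: R B0 -> L0 miss  d=-]
5: R B4 -> L1 miss  d=-]
6: R B4 -> L1 hit  d=-]
7: R B5 -> L2 miss  d=-]
8: W B5 -> L2 hit  d=D]
9: R B3 -> L0 miss  d=-]
10: R B1 -> L1 miss  d=-]
11: W B1 -> L1 hit  d=D]
12: W B1 -> L1 hit  d=D]
13: R B4 -> L1 miss wb->B1  d=-]

DIRTY = [5]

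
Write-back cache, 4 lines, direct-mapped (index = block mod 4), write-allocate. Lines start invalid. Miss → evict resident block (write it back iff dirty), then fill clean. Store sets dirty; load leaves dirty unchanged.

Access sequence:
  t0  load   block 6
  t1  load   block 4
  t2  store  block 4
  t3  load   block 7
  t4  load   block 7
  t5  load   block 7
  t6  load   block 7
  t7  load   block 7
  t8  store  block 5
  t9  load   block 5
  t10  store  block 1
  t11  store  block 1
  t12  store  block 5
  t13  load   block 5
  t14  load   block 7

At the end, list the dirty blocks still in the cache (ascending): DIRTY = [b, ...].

0: R B6 → L2 miss [-]
1: R B4 → L0 miss [-]
2: W B4 → L0 hit [D]
3: R B7 → L3 miss [-]
4: R B7 → L3 hit [-]
5: R B7 → L3 hit [-]
6: R B7 → L3 hit [-]
7: R B7 → L3 hit [-]
8: W B5 → L1 miss [D]
9: R B5 → L1 hit [D]
10: W B1 → L1 miss wb→B5 [D]
11: W B1 → L1 hit [D]
12: W B5 → L1 miss wb→B1 [D]
13: R B5 → L1 hit [D]
14: R B7 → L3 hit [-]

DIRTY = [4, 5]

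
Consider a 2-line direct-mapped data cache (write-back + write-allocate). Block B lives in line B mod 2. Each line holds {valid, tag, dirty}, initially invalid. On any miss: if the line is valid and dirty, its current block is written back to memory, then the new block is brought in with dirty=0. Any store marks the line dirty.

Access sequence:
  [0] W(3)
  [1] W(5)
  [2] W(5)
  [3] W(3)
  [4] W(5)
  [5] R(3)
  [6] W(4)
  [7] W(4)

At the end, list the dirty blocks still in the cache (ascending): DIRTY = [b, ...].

DIRTY = [4]

0: W B3 → L1 miss [D]
1: W B5 → L1 miss wb→B3 [D]
2: W B5 → L1 hit [D]
3: W B3 → L1 miss wb→B5 [D]
4: W B5 → L1 miss wb→B3 [D]
5: R B3 → L1 miss wb→B5 [-]
6: W B4 → L0 miss [D]
7: W B4 → L0 hit [D]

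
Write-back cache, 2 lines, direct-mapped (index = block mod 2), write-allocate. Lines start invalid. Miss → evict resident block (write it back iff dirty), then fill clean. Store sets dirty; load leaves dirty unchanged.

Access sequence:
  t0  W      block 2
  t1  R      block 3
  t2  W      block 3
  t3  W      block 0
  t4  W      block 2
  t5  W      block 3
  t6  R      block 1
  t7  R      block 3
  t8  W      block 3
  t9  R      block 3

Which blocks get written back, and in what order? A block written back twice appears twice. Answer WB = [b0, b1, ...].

WB = [2, 0, 3]

0: W B2 → L0 miss [D]
1: R B3 → L1 miss [-]
2: W B3 → L1 hit [D]
3: W B0 → L0 miss wb→B2 [D]
4: W B2 → L0 miss wb→B0 [D]
5: W B3 → L1 hit [D]
6: R B1 → L1 miss wb→B3 [-]
7: R B3 → L1 miss [-]
8: W B3 → L1 hit [D]
9: R B3 → L1 hit [D]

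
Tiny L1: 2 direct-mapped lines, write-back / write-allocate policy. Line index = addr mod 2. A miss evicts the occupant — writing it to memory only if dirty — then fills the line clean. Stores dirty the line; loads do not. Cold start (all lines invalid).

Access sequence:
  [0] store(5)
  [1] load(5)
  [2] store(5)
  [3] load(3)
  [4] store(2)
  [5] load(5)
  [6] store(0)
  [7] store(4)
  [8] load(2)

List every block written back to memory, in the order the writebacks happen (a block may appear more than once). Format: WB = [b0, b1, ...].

WB = [5, 2, 0, 4]

0: W B5 → L1 miss [D]
1: R B5 → L1 hit [D]
2: W B5 → L1 hit [D]
3: R B3 → L1 miss wb→B5 [-]
4: W B2 → L0 miss [D]
5: R B5 → L1 miss [-]
6: W B0 → L0 miss wb→B2 [D]
7: W B4 → L0 miss wb→B0 [D]
8: R B2 → L0 miss wb→B4 [-]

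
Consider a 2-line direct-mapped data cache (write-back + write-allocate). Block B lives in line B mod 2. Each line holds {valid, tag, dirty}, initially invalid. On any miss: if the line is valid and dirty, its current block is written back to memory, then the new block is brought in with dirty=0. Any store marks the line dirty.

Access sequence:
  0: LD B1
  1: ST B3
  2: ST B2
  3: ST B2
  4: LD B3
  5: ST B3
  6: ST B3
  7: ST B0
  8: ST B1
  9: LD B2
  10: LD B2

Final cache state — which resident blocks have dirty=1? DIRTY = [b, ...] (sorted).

DIRTY = [1]

0: R B1 → L1 miss [-]
1: W B3 → L1 miss [D]
2: W B2 → L0 miss [D]
3: W B2 → L0 hit [D]
4: R B3 → L1 hit [D]
5: W B3 → L1 hit [D]
6: W B3 → L1 hit [D]
7: W B0 → L0 miss wb→B2 [D]
8: W B1 → L1 miss wb→B3 [D]
9: R B2 → L0 miss wb→B0 [-]
10: R B2 → L0 hit [-]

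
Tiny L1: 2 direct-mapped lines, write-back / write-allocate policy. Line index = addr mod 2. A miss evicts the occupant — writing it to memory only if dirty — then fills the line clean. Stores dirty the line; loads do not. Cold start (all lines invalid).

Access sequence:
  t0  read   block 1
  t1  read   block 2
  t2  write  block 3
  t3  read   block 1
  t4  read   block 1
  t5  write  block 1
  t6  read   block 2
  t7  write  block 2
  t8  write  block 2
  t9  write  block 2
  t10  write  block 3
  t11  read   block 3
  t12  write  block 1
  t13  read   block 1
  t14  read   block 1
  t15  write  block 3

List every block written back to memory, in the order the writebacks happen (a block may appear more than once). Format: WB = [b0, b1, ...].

0: R B1 → L1 miss [-]
1: R B2 → L0 miss [-]
2: W B3 → L1 miss [D]
3: R B1 → L1 miss wb→B3 [-]
4: R B1 → L1 hit [-]
5: W B1 → L1 hit [D]
6: R B2 → L0 hit [-]
7: W B2 → L0 hit [D]
8: W B2 → L0 hit [D]
9: W B2 → L0 hit [D]
10: W B3 → L1 miss wb→B1 [D]
11: R B3 → L1 hit [D]
12: W B1 → L1 miss wb→B3 [D]
13: R B1 → L1 hit [D]
14: R B1 → L1 hit [D]
15: W B3 → L1 miss wb→B1 [D]

WB = [3, 1, 3, 1]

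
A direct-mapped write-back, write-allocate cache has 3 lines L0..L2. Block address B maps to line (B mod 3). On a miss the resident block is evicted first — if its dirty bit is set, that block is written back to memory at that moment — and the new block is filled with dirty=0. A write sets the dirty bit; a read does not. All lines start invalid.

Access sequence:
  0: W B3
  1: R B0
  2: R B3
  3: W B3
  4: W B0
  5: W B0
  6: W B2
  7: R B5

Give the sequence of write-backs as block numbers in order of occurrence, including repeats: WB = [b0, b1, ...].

WB = [3, 3, 2]

  0 | W B3 → L0 miss [D]
  1 | R B0 → L0 miss wb→B3 [-]
  2 | R B3 → L0 miss [-]
  3 | W B3 → L0 hit [D]
  4 | W B0 → L0 miss wb→B3 [D]
  5 | W B0 → L0 hit [D]
  6 | W B2 → L2 miss [D]
  7 | R B5 → L2 miss wb→B2 [-]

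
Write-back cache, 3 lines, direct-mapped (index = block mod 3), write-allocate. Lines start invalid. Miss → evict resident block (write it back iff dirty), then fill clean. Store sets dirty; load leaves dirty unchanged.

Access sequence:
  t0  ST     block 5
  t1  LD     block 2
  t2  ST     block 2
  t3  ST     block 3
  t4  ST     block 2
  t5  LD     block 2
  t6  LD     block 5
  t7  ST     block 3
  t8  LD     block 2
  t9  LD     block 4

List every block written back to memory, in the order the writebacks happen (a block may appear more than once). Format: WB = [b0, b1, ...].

0: W B5 → L2 miss [D]
1: R B2 → L2 miss wb→B5 [-]
2: W B2 → L2 hit [D]
3: W B3 → L0 miss [D]
4: W B2 → L2 hit [D]
5: R B2 → L2 hit [D]
6: R B5 → L2 miss wb→B2 [-]
7: W B3 → L0 hit [D]
8: R B2 → L2 miss [-]
9: R B4 → L1 miss [-]

WB = [5, 2]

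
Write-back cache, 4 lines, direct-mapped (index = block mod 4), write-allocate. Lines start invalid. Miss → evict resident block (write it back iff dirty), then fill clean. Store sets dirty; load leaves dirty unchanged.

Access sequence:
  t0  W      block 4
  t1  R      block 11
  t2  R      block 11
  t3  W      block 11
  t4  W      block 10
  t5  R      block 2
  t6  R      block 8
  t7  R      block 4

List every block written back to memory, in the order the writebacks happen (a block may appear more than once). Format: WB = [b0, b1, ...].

WB = [10, 4]

0: W B4 → L0 miss [D]
1: R B11 → L3 miss [-]
2: R B11 → L3 hit [-]
3: W B11 → L3 hit [D]
4: W B10 → L2 miss [D]
5: R B2 → L2 miss wb→B10 [-]
6: R B8 → L0 miss wb→B4 [-]
7: R B4 → L0 miss [-]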